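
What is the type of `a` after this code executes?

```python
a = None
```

None has type NoneType

NoneType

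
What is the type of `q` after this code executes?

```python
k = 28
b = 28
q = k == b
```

Equality comparison returns bool

bool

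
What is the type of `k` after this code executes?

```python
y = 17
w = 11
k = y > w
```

Comparison operators return bool

bool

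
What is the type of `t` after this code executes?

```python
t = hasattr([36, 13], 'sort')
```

hasattr() returns bool

bool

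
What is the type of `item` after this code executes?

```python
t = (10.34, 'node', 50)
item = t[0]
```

Index 0 of tuple is 10.34 which is float

float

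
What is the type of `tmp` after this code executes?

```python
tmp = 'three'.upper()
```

str.upper() returns str

str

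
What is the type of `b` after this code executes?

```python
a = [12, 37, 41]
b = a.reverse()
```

list.reverse() returns None

NoneType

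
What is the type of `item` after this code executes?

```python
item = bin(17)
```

bin() returns str representation

str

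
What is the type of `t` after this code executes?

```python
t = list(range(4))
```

list(range(...)) returns list

list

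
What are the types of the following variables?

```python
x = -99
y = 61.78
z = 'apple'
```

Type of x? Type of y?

x is int; y is float

int, float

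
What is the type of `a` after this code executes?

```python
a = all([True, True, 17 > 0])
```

all() returns bool

bool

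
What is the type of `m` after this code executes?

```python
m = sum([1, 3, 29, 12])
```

sum() of ints returns int

int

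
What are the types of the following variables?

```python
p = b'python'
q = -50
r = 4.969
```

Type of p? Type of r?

p is bytes; r is float

bytes, float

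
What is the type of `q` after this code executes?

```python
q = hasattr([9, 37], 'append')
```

hasattr() returns bool

bool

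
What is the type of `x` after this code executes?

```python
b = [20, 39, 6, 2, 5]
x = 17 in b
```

'in' operator returns bool

bool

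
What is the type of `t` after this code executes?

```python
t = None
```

None has type NoneType

NoneType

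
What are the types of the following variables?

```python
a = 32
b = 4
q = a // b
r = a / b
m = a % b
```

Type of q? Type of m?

int // int returns int; int % int returns int

int, int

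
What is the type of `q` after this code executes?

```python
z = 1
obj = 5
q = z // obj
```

int // int returns int (1 // 5 = 0)

int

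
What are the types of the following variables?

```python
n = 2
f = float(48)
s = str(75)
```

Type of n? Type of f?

n is int; f is float

int, float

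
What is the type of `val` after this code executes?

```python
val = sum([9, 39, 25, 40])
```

sum() of ints returns int

int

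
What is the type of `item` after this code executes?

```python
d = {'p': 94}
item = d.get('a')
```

dict.get() returns None when key 'a' is not found and no default given

NoneType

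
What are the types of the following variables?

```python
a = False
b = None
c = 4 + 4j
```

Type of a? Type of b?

a is bool; b is NoneType

bool, NoneType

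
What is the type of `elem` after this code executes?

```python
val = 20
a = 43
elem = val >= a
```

Comparison operators return bool

bool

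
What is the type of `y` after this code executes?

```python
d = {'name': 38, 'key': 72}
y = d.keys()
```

.keys() returns a dict_keys view object

dict_keys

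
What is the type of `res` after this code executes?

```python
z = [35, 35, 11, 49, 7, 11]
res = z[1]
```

Indexing a list of ints returns int (z[1] = 35)

int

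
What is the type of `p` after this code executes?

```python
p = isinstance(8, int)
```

isinstance() returns bool

bool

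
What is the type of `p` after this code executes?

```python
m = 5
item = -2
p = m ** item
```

int ** negative int returns float

float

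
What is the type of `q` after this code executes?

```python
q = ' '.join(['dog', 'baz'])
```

str.join() returns str

str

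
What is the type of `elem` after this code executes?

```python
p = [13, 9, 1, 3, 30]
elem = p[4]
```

Indexing a list of ints returns int (p[4] = 30)

int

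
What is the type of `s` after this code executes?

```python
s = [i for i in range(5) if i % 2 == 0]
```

A list comprehension [...] produces a list

list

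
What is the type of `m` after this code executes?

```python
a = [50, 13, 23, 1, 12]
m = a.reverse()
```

list.reverse() returns None

NoneType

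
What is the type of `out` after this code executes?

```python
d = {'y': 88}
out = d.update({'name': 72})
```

dict.update() returns None

NoneType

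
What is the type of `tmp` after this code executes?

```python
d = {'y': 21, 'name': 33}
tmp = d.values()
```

.values() returns a dict_values view object

dict_values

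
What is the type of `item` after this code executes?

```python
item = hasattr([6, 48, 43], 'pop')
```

hasattr() returns bool

bool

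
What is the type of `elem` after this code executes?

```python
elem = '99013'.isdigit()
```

str.isdigit() returns bool

bool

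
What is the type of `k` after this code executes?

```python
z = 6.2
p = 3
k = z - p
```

float - int returns float (6.2 - 3 = 3.2)

float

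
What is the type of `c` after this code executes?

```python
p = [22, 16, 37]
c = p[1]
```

Indexing a list of ints returns int (p[1] = 16)

int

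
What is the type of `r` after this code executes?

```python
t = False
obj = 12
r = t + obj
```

bool + int returns int (False is 0, so 0 + 12 = 12)

int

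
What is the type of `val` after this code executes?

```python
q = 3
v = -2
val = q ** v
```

int ** negative int returns float

float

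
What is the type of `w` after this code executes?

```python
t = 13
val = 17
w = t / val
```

int / int always returns float in Python 3 (13 / 17 = 0.764706)

float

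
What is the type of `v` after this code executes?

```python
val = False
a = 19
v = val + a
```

bool + int returns int (False is 0, so 0 + 19 = 19)

int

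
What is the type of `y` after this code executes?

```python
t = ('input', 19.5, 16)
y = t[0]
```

Index 0 of tuple is 'input' which is str

str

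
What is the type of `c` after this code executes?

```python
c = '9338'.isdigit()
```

str.isdigit() returns bool

bool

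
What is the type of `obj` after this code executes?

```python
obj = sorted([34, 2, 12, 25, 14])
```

sorted() always returns list

list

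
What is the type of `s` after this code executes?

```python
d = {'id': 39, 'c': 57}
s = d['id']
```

Accessing dict[str, int] with key 'id' returns int value 39

int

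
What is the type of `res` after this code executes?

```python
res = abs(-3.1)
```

abs() of float returns float

float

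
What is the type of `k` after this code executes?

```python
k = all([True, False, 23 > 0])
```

all() returns bool

bool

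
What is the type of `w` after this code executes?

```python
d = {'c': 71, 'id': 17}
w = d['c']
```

Accessing dict[str, int] with key 'c' returns int value 71

int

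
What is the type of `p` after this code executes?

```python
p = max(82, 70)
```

max() of ints returns int

int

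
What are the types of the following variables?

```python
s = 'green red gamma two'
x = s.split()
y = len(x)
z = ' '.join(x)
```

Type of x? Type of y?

str.split() returns list; len() returns int

list, int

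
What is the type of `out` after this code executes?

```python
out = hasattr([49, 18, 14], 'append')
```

hasattr() returns bool

bool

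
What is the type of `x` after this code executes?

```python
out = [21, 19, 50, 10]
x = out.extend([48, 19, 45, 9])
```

list.extend() returns None

NoneType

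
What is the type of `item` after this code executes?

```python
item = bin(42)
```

bin() returns str representation

str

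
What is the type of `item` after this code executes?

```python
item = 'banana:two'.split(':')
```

str.split() returns list

list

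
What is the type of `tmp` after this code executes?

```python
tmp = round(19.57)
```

round() with no ndigits arg returns int

int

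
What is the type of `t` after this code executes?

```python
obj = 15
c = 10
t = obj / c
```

int / int always returns float in Python 3 (15 / 10 = 1.5)

float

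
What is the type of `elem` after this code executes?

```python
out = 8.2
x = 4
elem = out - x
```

float - int returns float (8.2 - 4 = 4.2)

float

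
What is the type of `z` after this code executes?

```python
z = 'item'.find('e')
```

str.find() returns int (index, or -1)

int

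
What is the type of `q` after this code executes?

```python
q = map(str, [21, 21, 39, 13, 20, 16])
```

map() returns a map iterator object

map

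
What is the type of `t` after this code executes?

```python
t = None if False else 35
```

Ternary: condition is False, else branch (35) taken → int

int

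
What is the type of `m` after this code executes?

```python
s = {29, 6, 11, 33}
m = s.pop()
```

Popping from a set of ints returns int

int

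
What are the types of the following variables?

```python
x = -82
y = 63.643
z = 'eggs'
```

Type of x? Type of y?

x is int; y is float

int, float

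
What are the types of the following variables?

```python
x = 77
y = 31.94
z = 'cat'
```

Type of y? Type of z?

y is float; z is str

float, str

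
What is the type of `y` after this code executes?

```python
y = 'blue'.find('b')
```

str.find() returns int (index, or -1)

int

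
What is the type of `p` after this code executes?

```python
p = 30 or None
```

'or' returns first truthy value (30, int)

int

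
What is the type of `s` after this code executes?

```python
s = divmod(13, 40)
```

divmod() returns a tuple (quotient, remainder)

tuple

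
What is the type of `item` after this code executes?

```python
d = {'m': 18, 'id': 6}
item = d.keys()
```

.keys() returns a dict_keys view object

dict_keys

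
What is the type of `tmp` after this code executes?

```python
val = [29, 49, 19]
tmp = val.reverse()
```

list.reverse() returns None

NoneType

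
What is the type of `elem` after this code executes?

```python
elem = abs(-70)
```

abs() of int returns int

int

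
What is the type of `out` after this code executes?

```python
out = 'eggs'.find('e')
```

str.find() returns int (index, or -1)

int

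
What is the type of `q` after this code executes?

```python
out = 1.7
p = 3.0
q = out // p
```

float // float returns float (floor division preserves float type)

float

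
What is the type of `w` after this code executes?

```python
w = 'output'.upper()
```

str.upper() returns str

str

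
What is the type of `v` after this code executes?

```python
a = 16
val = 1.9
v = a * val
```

int * float returns float (16 * 1.9 = 30.4)

float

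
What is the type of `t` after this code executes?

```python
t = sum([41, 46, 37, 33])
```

sum() of ints returns int

int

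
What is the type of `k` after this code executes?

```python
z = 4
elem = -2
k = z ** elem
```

int ** negative int returns float

float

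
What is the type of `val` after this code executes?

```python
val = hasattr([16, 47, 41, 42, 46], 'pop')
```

hasattr() returns bool

bool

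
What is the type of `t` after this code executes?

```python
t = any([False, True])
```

any() returns bool

bool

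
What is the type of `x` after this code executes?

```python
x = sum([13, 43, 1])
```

sum() of ints returns int

int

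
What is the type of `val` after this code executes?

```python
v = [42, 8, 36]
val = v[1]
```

Indexing a list of ints returns int (v[1] = 8)

int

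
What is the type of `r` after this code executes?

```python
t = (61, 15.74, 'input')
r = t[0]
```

Index 0 of tuple is 61 which is int

int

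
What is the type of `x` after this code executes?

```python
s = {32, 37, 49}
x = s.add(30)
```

set.add() returns None (mutates in place)

NoneType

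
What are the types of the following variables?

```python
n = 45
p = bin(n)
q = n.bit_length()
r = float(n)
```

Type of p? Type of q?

bin() returns str; int.bit_length() returns int

str, int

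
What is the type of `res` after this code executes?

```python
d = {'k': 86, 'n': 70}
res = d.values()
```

.values() returns a dict_values view object

dict_values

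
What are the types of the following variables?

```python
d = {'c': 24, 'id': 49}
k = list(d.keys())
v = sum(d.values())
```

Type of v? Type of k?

sum of int values returns int; list(...) returns list

int, list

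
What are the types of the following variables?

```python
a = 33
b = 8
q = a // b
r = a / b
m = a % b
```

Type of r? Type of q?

int / int returns float; int // int returns int

float, int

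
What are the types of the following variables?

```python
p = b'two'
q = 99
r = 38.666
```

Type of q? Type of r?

q is int; r is float

int, float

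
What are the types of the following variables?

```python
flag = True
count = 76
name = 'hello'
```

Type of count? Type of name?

count is int; name is str

int, str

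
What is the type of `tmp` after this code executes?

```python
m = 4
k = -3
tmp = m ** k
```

int ** negative int returns float

float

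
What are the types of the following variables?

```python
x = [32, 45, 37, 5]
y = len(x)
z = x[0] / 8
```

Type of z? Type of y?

int / int returns float; len() returns int

float, int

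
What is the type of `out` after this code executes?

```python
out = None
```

None has type NoneType

NoneType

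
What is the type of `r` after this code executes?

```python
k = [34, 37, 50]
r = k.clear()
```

list.clear() returns None

NoneType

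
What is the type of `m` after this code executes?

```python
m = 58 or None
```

'or' returns first truthy value (58, int)

int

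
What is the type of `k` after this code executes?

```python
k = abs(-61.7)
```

abs() of float returns float

float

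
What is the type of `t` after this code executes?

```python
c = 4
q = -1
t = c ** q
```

int ** negative int returns float

float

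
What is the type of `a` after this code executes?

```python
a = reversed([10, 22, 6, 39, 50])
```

reversed() on a list returns a list_reverseiterator

list_reverseiterator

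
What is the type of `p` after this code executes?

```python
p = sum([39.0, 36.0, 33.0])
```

sum() of floats returns float

float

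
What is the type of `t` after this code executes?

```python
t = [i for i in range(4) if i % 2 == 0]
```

A list comprehension [...] produces a list

list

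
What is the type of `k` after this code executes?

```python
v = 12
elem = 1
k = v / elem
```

int / int always returns float in Python 3 (12 / 1 = 12)

float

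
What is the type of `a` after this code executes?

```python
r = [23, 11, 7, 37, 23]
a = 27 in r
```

'in' operator returns bool

bool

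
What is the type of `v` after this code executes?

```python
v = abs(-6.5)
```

abs() of float returns float

float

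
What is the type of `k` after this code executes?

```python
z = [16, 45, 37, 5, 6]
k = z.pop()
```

list.pop() returns the popped element (int here)

int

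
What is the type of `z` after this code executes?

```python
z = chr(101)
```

chr() returns str (single character)

str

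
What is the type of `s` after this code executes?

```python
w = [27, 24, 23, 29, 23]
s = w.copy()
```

list.copy() returns list

list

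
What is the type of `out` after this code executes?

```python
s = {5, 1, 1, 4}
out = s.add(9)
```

set.add() returns None (mutates in place)

NoneType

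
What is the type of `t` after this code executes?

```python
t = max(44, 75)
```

max() of ints returns int

int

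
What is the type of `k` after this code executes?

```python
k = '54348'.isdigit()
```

str.isdigit() returns bool

bool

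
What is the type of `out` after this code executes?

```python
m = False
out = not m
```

'not' always returns bool

bool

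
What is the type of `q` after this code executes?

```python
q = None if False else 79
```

Ternary: condition is False, else branch (79) taken → int

int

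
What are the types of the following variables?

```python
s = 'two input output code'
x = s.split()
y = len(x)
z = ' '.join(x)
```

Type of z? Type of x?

str.join() returns str; str.split() returns list

str, list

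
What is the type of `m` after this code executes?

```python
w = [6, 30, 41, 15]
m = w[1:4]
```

Slicing a list always returns a list

list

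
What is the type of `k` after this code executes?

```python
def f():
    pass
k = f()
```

A function with no return statement returns None

NoneType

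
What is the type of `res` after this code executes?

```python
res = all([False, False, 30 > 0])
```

all() returns bool

bool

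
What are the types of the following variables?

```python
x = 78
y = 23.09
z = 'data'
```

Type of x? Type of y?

x is int; y is float

int, float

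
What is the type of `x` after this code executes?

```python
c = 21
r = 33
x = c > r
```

Comparison operators return bool

bool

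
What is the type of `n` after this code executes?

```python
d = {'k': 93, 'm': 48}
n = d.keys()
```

.keys() returns a dict_keys view object

dict_keys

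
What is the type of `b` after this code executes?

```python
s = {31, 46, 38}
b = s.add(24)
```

set.add() returns None (mutates in place)

NoneType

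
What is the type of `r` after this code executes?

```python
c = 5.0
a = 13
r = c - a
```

float - int returns float (5.0 - 13 = -8.0)

float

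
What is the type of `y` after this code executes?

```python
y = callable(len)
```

callable() returns bool

bool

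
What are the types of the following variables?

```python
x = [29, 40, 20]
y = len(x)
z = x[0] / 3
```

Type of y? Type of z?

len() returns int; int / int returns float

int, float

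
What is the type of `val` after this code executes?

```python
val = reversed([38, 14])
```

reversed() on a list returns a list_reverseiterator

list_reverseiterator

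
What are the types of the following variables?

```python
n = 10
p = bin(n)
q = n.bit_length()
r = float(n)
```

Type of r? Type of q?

float() returns float; int.bit_length() returns int

float, int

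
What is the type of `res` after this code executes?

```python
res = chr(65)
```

chr() returns str (single character)

str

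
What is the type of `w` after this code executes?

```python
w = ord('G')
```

ord() returns int (Unicode code point)

int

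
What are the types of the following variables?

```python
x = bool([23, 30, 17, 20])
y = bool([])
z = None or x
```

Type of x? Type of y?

bool() returns bool; bool() returns bool

bool, bool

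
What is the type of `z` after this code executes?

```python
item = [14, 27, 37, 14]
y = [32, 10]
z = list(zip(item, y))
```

list(zip(...)) returns a list of tuples

list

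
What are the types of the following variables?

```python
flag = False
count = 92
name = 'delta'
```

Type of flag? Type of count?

flag is bool; count is int

bool, int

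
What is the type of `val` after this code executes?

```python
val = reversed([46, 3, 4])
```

reversed() on a list returns a list_reverseiterator

list_reverseiterator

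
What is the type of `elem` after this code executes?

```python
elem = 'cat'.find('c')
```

str.find() returns int (index, or -1)

int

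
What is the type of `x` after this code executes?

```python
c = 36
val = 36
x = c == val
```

Equality comparison returns bool

bool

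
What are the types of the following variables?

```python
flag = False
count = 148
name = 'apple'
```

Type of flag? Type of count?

flag is bool; count is int

bool, int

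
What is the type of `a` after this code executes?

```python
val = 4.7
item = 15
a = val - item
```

float - int returns float (4.7 - 15 = -10.3)

float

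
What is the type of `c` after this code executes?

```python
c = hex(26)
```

hex() returns str representation

str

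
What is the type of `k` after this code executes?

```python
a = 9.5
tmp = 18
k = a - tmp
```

float - int returns float (9.5 - 18 = -8.5)

float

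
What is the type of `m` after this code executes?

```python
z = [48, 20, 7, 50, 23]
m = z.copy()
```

list.copy() returns list

list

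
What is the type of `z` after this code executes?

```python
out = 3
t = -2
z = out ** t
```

int ** negative int returns float

float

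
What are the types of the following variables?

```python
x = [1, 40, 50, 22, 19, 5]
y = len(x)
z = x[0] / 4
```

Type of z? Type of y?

int / int returns float; len() returns int

float, int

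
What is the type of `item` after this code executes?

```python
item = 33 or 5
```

'or' returns the first truthy value (33, which is int)

int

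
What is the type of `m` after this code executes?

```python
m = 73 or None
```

'or' returns first truthy value (73, int)

int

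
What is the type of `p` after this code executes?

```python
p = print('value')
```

print() returns None

NoneType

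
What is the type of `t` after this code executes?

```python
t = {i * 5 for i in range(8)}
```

A set comprehension {expr for x in iterable} produces a set

set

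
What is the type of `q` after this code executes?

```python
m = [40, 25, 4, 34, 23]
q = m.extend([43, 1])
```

list.extend() returns None

NoneType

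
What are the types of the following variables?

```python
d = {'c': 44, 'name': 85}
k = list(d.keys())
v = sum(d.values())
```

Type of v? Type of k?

sum of int values returns int; list(...) returns list

int, list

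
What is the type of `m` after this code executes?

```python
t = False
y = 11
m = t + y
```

bool + int returns int (False is 0, so 0 + 11 = 11)

int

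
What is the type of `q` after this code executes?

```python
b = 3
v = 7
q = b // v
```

int // int returns int (3 // 7 = 0)

int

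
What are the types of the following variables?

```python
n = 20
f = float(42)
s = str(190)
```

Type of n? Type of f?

n is int; f is float

int, float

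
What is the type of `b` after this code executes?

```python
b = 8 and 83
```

'and' returns the last value when all truthy (83, which is int)

int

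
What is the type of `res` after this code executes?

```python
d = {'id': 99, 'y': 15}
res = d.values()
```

.values() returns a dict_values view object

dict_values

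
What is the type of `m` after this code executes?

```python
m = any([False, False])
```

any() returns bool

bool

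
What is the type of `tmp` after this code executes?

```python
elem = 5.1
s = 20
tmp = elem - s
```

float - int returns float (5.1 - 20 = -14.9)

float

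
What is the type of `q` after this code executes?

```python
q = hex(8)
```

hex() returns str representation

str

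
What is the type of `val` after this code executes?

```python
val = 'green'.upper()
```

str.upper() returns str

str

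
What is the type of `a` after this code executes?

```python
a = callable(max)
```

callable() returns bool

bool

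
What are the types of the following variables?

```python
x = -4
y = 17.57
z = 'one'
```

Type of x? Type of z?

x is int; z is str

int, str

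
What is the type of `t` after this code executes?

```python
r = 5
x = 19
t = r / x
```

int / int always returns float in Python 3 (5 / 19 = 0.263158)

float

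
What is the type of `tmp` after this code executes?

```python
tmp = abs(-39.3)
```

abs() of float returns float

float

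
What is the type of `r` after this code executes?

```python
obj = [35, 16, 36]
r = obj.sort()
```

list.sort() returns None (sorts in place)

NoneType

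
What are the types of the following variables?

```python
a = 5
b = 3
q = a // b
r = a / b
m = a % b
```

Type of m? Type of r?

int % int returns int; int / int returns float

int, float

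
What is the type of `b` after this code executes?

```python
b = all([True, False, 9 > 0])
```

all() returns bool

bool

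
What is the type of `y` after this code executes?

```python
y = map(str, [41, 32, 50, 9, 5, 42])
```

map() returns a map iterator object

map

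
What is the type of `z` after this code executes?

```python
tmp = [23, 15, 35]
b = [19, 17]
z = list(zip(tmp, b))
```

list(zip(...)) returns a list of tuples

list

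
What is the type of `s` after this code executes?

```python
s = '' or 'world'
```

'or' returns first truthy value ('world', which is str)

str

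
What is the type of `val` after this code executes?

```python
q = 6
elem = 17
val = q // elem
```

int // int returns int (6 // 17 = 0)

int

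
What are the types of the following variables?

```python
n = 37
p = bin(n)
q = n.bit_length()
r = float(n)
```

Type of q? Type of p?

int.bit_length() returns int; bin() returns str

int, str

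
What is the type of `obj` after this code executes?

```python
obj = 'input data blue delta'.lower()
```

str.lower() returns str

str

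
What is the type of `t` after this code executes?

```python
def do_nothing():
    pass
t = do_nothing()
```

A function with no return statement returns None

NoneType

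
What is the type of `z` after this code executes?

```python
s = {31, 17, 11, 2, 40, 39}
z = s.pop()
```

Popping from a set of ints returns int

int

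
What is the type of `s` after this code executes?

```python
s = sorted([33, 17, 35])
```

sorted() always returns list

list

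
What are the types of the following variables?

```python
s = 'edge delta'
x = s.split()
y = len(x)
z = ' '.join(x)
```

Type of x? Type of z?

str.split() returns list; str.join() returns str

list, str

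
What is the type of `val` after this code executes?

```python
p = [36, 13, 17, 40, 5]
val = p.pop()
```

list.pop() returns the popped element (int here)

int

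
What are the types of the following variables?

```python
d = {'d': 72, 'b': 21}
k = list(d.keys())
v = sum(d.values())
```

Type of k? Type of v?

list(...) returns list; sum of int values returns int

list, int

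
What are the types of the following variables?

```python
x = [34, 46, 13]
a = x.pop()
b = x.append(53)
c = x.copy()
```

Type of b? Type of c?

list.append() returns None; list.copy() returns list

NoneType, list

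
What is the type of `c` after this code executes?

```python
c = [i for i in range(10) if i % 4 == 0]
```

A list comprehension [...] produces a list

list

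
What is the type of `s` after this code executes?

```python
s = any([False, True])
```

any() returns bool

bool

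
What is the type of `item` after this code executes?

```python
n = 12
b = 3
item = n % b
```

int % int returns int (12 % 3 = 0)

int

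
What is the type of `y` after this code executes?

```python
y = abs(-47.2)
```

abs() of float returns float

float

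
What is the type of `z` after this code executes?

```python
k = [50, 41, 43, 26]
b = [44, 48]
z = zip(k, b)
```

zip() returns a zip iterator object

zip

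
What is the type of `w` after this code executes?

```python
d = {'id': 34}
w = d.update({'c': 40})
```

dict.update() returns None

NoneType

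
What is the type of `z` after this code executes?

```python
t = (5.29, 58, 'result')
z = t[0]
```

Index 0 of tuple is 5.29 which is float

float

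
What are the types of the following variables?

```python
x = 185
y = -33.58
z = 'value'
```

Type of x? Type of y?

x is int; y is float

int, float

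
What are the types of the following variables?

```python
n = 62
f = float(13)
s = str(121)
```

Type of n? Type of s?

n is int; s is str

int, str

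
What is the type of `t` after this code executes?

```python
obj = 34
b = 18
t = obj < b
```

Comparison operators return bool

bool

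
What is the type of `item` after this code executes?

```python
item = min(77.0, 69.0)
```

min() of floats returns float

float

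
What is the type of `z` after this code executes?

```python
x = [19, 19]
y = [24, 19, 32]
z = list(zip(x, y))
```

list(zip(...)) returns a list of tuples

list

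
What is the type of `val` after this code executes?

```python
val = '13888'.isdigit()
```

str.isdigit() returns bool

bool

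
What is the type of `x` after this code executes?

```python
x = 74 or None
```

'or' returns first truthy value (74, int)

int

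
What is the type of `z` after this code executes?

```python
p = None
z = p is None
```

'is' comparison returns bool

bool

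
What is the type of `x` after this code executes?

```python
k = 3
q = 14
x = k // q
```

int // int returns int (3 // 14 = 0)

int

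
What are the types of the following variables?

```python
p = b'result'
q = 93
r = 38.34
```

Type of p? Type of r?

p is bytes; r is float

bytes, float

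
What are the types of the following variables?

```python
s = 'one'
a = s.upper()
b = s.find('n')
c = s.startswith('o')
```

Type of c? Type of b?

str.startswith() returns bool; str.find() returns int

bool, int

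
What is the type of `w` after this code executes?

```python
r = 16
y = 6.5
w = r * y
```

int * float returns float (16 * 6.5 = 104.0)

float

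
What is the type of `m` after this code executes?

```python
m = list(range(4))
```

list(range(...)) returns list

list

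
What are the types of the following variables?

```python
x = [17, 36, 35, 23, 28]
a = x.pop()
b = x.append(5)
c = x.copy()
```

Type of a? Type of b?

list.pop() returns the element (int); list.append() returns None

int, NoneType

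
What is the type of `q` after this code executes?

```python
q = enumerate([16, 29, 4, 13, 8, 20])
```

enumerate() returns an enumerate iterator object

enumerate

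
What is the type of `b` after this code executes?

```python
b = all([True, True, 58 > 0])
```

all() returns bool

bool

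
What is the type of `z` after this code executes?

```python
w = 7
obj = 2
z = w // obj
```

int // int returns int (7 // 2 = 3)

int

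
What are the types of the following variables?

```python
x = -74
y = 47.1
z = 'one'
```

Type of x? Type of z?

x is int; z is str

int, str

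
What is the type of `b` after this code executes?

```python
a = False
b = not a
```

'not' always returns bool

bool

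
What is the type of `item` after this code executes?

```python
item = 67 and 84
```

'and' returns the last value when all truthy (84, which is int)

int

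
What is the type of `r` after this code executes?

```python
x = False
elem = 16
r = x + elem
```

bool + int returns int (False is 0, so 0 + 16 = 16)

int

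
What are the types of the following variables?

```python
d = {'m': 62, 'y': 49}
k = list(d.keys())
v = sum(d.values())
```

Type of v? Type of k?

sum of int values returns int; list(...) returns list

int, list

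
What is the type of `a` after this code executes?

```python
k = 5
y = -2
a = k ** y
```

int ** negative int returns float

float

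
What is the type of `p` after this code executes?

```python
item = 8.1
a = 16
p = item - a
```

float - int returns float (8.1 - 16 = -7.9)

float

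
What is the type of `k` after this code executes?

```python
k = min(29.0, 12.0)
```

min() of floats returns float

float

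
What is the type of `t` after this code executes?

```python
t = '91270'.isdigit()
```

str.isdigit() returns bool

bool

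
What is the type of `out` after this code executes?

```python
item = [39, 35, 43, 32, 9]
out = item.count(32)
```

list.count() returns int

int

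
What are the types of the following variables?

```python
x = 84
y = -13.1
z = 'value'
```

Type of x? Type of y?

x is int; y is float

int, float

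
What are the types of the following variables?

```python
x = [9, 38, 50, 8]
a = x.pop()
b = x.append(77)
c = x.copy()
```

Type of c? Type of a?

list.copy() returns list; list.pop() returns the element (int)

list, int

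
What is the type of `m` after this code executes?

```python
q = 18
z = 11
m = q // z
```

int // int returns int (18 // 11 = 1)

int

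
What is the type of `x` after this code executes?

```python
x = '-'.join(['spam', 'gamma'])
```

str.join() returns str

str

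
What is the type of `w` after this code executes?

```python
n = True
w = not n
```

'not' always returns bool

bool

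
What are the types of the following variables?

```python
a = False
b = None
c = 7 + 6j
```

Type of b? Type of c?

b is NoneType; c is complex

NoneType, complex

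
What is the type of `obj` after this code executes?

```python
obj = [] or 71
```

'or' returns first truthy value (71, which is int)

int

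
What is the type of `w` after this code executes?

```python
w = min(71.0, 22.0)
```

min() of floats returns float

float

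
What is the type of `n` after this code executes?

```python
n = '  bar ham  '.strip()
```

str.strip() returns str

str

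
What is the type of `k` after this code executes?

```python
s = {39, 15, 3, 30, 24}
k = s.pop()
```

Popping from a set of ints returns int

int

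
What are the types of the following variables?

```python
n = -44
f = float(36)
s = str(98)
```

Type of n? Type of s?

n is int; s is str

int, str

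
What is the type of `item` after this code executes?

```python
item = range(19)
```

range() returns a range object

range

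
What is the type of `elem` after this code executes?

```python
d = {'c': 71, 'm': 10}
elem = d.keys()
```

.keys() returns a dict_keys view object

dict_keys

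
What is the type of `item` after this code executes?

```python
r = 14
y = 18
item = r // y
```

int // int returns int (14 // 18 = 0)

int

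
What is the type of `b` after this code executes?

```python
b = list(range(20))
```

list(range(...)) returns list

list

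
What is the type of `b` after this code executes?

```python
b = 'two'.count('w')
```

str.count() returns int

int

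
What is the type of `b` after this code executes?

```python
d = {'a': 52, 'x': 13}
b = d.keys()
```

.keys() returns a dict_keys view object

dict_keys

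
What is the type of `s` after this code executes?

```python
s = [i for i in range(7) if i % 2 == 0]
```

A list comprehension [...] produces a list

list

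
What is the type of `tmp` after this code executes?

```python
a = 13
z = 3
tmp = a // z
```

int // int returns int (13 // 3 = 4)

int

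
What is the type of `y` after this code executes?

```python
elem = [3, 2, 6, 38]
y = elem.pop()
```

list.pop() returns the popped element (int here)

int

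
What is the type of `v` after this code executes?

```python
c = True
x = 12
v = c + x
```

bool + int returns int (True is 1, so 1 + 12 = 13)

int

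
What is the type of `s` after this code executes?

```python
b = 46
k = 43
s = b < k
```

Comparison operators return bool

bool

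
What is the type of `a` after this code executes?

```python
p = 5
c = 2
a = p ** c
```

int ** positive int returns int (5 ** 2 = 25)

int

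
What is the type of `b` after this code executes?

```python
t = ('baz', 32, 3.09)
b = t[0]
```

Index 0 of tuple is 'baz' which is str

str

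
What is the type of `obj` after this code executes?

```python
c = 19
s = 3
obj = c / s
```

int / int always returns float in Python 3 (19 / 3 = 6.33333)

float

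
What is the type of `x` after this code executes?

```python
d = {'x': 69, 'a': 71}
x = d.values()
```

.values() returns a dict_values view object

dict_values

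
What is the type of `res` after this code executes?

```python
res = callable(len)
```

callable() returns bool

bool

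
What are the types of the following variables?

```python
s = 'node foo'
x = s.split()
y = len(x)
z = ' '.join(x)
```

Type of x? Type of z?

str.split() returns list; str.join() returns str

list, str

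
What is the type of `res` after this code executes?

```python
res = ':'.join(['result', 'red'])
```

str.join() returns str

str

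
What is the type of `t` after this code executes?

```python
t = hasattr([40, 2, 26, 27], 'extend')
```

hasattr() returns bool

bool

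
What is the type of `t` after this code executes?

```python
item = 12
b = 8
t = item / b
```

int / int always returns float in Python 3 (12 / 8 = 1.5)

float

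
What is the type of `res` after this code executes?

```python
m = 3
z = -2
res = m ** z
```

int ** negative int returns float

float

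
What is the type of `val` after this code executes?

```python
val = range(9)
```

range() returns a range object

range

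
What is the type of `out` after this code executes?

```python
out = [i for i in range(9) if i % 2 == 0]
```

A list comprehension [...] produces a list

list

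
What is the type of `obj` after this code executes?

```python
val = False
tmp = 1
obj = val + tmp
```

bool + int returns int (False is 0, so 0 + 1 = 1)

int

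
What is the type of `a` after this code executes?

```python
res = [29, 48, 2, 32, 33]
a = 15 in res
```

'in' operator returns bool

bool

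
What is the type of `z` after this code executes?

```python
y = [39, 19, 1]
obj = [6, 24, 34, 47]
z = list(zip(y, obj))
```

list(zip(...)) returns a list of tuples

list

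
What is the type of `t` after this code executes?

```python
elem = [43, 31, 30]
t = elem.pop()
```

list.pop() returns the popped element (int here)

int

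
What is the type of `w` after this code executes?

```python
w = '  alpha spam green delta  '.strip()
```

str.strip() returns str

str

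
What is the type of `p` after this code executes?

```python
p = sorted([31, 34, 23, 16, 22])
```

sorted() always returns list

list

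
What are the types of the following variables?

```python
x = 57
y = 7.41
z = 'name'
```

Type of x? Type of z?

x is int; z is str

int, str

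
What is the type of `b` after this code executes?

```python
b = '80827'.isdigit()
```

str.isdigit() returns bool

bool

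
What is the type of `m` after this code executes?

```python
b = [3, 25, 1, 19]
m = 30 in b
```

'in' operator returns bool

bool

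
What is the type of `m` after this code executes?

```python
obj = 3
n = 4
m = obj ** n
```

int ** positive int returns int (3 ** 4 = 81)

int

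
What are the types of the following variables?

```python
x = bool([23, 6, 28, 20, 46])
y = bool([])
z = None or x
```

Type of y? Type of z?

bool() returns bool; None or <bool> returns the bool

bool, bool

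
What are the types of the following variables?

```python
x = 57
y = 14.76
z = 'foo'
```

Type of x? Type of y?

x is int; y is float

int, float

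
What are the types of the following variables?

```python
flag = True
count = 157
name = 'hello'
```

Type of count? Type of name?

count is int; name is str

int, str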